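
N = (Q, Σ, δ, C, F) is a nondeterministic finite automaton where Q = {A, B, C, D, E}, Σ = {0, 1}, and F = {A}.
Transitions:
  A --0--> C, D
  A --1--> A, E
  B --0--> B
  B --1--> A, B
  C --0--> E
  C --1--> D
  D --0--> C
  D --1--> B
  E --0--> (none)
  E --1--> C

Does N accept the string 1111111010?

rejected

Start: {C}
read 1: {D}
read 1: {B}
read 1: {A, B}
read 1: {A, B, E}
read 1: {A, B, C, E}
read 1: {A, B, C, D, E}
read 1: {A, B, C, D, E}
read 0: {B, C, D, E}
read 1: {A, B, C, D}
read 0: {B, C, D, E}
Reachable ∩ accepting = {} — empty.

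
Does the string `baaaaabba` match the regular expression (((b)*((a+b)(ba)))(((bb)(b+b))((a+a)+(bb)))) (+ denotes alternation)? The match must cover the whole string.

no

No split of baaaaabba into u·v has ((b)*((a+b)(ba))) matching u and (((bb)(b+b))((a+a)+(bb))) matching v.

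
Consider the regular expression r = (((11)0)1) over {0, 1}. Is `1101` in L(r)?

Split as 110·1: ((11)0) matches 110 and 1 matches 1.

yes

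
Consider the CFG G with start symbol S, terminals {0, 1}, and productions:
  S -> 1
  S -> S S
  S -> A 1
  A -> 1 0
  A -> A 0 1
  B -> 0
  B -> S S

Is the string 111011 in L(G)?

yes

S ⇒ SS ⇒ SSS ⇒ 1SS ⇒ 1SSS ⇒ 11SS ⇒ 11A1S ⇒ 11101S ⇒ 111011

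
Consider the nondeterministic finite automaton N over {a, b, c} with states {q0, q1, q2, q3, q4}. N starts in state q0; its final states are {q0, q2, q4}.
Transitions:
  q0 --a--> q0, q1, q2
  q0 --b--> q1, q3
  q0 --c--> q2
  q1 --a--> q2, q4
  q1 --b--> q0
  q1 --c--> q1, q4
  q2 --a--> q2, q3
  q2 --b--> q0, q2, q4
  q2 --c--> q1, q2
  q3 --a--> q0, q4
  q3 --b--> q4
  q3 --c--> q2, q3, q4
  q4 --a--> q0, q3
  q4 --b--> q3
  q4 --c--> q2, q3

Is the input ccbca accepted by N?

accepted

Start: {q0}
read c: {q2}
read c: {q1, q2}
read b: {q0, q2, q4}
read c: {q1, q2, q3}
read a: {q0, q2, q3, q4}
Reachable ∩ accepting = {q0, q2, q4} — nonempty.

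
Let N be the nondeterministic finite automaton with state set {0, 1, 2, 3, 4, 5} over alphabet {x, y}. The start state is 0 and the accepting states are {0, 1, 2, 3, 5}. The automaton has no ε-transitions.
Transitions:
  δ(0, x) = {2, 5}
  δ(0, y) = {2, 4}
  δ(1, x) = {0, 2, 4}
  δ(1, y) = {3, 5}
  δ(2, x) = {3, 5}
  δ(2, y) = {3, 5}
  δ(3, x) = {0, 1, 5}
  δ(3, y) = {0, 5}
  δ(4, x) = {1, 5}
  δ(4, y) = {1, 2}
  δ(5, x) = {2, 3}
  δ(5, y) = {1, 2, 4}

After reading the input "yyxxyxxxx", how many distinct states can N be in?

6

Start: {0}
read y: {2, 4}
read y: {1, 2, 3, 5}
read x: {0, 1, 2, 3, 4, 5}
read x: {0, 1, 2, 3, 4, 5}
read y: {0, 1, 2, 3, 4, 5}
read x: {0, 1, 2, 3, 4, 5}
read x: {0, 1, 2, 3, 4, 5}
read x: {0, 1, 2, 3, 4, 5}
read x: {0, 1, 2, 3, 4, 5}
Final reachable set {0, 1, 2, 3, 4, 5} has 6 states.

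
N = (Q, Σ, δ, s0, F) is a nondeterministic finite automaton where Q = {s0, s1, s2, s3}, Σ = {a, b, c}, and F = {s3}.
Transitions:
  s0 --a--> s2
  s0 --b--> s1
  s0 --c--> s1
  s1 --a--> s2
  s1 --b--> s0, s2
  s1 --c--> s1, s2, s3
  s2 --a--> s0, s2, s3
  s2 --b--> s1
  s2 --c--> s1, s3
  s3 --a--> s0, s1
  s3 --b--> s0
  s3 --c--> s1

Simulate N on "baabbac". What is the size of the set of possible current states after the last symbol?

2

Start: {s0}
read b: {s1}
read a: {s2}
read a: {s0, s2, s3}
read b: {s0, s1}
read b: {s0, s1, s2}
read a: {s0, s2, s3}
read c: {s1, s3}
Final reachable set {s1, s3} has 2 states.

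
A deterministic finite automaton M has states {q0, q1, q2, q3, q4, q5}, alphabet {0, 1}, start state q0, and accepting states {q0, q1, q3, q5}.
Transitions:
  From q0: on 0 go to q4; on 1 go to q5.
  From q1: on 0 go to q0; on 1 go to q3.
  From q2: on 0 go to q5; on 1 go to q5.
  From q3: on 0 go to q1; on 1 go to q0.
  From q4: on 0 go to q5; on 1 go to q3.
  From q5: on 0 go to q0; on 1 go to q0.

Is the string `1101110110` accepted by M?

q0 --1--> q5
q5 --1--> q0
q0 --0--> q4
q4 --1--> q3
q3 --1--> q0
q0 --1--> q5
q5 --0--> q0
q0 --1--> q5
q5 --1--> q0
q0 --0--> q4
End in state q4, which is not an accepting state.

rejected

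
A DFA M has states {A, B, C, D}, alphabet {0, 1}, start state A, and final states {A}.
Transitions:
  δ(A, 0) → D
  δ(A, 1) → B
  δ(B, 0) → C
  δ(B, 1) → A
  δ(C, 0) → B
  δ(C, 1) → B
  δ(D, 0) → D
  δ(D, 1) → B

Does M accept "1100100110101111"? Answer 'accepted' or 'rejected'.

accepted

A --1--> B
B --1--> A
A --0--> D
D --0--> D
D --1--> B
B --0--> C
C --0--> B
B --1--> A
A --1--> B
B --0--> C
C --1--> B
B --0--> C
C --1--> B
B --1--> A
A --1--> B
B --1--> A
End in state A, which is an accepting state.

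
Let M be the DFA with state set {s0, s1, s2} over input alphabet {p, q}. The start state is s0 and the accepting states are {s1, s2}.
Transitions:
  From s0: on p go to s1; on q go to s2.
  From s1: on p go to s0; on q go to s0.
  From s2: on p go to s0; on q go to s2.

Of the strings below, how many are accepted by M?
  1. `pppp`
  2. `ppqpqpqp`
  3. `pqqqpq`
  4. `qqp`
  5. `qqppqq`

2

`pppp`: rejected
`ppqpqpqp`: rejected
`pqqqpq`: accepted
`qqp`: rejected
`qqppqq`: accepted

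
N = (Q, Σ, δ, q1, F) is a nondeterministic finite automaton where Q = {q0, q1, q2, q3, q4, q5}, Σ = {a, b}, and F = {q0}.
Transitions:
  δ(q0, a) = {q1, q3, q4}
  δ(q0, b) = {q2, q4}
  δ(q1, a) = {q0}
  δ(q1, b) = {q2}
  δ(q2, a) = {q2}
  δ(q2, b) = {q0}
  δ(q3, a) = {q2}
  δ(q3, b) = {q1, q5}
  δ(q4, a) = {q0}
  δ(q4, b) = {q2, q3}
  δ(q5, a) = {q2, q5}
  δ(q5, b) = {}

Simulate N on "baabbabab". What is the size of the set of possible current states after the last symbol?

6

Start: {q1}
read b: {q2}
read a: {q2}
read a: {q2}
read b: {q0}
read b: {q2, q4}
read a: {q0, q2}
read b: {q0, q2, q4}
read a: {q0, q1, q2, q3, q4}
read b: {q0, q1, q2, q3, q4, q5}
Final reachable set {q0, q1, q2, q3, q4, q5} has 6 states.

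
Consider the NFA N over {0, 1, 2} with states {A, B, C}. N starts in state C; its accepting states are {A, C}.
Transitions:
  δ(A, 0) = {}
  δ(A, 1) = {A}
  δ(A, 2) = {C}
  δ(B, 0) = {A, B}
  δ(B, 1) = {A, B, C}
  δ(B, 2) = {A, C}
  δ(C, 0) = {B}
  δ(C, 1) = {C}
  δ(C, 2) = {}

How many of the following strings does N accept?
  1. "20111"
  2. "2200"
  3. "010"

1

"20111": rejected
"2200": rejected
"010": accepted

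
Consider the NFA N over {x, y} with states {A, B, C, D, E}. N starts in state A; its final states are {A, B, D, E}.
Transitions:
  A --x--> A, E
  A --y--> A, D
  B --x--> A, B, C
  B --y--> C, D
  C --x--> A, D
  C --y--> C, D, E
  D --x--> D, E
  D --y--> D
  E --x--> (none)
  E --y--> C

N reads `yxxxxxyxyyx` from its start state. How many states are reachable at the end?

3

Start: {A}
read y: {A, D}
read x: {A, D, E}
read x: {A, D, E}
read x: {A, D, E}
read x: {A, D, E}
read x: {A, D, E}
read y: {A, C, D}
read x: {A, D, E}
read y: {A, C, D}
read y: {A, C, D, E}
read x: {A, D, E}
Final reachable set {A, D, E} has 3 states.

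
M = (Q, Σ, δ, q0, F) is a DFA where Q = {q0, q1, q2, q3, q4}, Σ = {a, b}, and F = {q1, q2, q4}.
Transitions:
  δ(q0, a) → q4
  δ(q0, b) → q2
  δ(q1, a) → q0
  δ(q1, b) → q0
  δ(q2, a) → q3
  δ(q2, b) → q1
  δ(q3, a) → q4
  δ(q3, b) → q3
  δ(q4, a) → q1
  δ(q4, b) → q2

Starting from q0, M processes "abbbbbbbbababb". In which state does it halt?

q0 --a--> q4
q4 --b--> q2
q2 --b--> q1
q1 --b--> q0
q0 --b--> q2
q2 --b--> q1
q1 --b--> q0
q0 --b--> q2
q2 --b--> q1
q1 --a--> q0
q0 --b--> q2
q2 --a--> q3
q3 --b--> q3
q3 --b--> q3

q3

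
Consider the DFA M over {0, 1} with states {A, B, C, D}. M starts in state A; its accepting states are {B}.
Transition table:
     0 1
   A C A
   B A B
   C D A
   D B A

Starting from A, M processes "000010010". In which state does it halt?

C

A --0--> C
C --0--> D
D --0--> B
B --0--> A
A --1--> A
A --0--> C
C --0--> D
D --1--> A
A --0--> C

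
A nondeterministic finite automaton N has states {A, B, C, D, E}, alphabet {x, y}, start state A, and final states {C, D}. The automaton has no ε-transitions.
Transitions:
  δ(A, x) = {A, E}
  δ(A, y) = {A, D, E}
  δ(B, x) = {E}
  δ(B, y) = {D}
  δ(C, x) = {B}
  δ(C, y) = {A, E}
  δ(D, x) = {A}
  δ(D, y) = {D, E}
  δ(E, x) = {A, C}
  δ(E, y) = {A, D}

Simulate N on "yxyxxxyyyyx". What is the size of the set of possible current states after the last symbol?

3

Start: {A}
read y: {A, D, E}
read x: {A, C, E}
read y: {A, D, E}
read x: {A, C, E}
read x: {A, B, C, E}
read x: {A, B, C, E}
read y: {A, D, E}
read y: {A, D, E}
read y: {A, D, E}
read y: {A, D, E}
read x: {A, C, E}
Final reachable set {A, C, E} has 3 states.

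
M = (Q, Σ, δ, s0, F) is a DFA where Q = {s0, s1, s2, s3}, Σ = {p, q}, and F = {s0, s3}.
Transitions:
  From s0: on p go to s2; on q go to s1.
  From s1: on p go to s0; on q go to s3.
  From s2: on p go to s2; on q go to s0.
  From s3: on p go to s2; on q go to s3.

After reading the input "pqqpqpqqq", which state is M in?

s0 --p--> s2
s2 --q--> s0
s0 --q--> s1
s1 --p--> s0
s0 --q--> s1
s1 --p--> s0
s0 --q--> s1
s1 --q--> s3
s3 --q--> s3

s3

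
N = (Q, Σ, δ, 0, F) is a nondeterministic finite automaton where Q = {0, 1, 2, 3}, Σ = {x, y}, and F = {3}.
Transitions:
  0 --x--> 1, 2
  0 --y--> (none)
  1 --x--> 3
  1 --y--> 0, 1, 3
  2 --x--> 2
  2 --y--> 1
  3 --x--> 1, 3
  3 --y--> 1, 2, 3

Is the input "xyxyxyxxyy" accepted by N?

Start: {0}
read x: {1, 2}
read y: {0, 1, 3}
read x: {1, 2, 3}
read y: {0, 1, 2, 3}
read x: {1, 2, 3}
read y: {0, 1, 2, 3}
read x: {1, 2, 3}
read x: {1, 2, 3}
read y: {0, 1, 2, 3}
read y: {0, 1, 2, 3}
Reachable ∩ accepting = {3} — nonempty.

accepted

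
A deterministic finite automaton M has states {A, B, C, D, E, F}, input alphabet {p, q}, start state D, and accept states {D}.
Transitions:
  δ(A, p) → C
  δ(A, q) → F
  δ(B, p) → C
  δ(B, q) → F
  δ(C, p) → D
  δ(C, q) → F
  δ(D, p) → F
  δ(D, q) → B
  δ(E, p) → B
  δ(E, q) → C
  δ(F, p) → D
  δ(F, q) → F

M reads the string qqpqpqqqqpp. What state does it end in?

D --q--> B
B --q--> F
F --p--> D
D --q--> B
B --p--> C
C --q--> F
F --q--> F
F --q--> F
F --q--> F
F --p--> D
D --p--> F

F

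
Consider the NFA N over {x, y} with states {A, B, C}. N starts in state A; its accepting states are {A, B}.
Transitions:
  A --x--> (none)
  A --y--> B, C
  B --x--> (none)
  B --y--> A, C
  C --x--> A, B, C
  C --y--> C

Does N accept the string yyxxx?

accepted

Start: {A}
read y: {B, C}
read y: {A, C}
read x: {A, B, C}
read x: {A, B, C}
read x: {A, B, C}
Reachable ∩ accepting = {A, B} — nonempty.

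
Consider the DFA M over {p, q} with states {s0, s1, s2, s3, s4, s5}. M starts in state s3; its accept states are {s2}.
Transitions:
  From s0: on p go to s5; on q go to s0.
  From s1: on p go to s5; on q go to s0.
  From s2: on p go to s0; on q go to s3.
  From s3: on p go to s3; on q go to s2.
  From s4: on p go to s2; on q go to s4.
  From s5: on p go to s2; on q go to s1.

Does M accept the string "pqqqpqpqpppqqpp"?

s3 --p--> s3
s3 --q--> s2
s2 --q--> s3
s3 --q--> s2
s2 --p--> s0
s0 --q--> s0
s0 --p--> s5
s5 --q--> s1
s1 --p--> s5
s5 --p--> s2
s2 --p--> s0
s0 --q--> s0
s0 --q--> s0
s0 --p--> s5
s5 --p--> s2
End in state s2, which is an accepting state.

accepted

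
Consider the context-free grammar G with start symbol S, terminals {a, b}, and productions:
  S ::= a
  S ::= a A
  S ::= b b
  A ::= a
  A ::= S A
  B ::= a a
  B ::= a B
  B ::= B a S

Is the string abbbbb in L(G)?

no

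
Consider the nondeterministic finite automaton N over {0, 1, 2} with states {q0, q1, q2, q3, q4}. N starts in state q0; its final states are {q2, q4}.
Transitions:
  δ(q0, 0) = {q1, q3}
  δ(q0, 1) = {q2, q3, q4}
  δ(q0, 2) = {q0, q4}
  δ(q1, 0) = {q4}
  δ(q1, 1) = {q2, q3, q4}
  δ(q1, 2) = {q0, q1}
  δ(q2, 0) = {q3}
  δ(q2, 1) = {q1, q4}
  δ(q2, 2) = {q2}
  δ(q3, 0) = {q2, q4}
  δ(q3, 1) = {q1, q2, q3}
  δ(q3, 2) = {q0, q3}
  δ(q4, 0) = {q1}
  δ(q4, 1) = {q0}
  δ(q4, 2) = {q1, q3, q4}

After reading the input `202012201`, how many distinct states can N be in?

5

Start: {q0}
read 2: {q0, q4}
read 0: {q1, q3}
read 2: {q0, q1, q3}
read 0: {q1, q2, q3, q4}
read 1: {q0, q1, q2, q3, q4}
read 2: {q0, q1, q2, q3, q4}
read 2: {q0, q1, q2, q3, q4}
read 0: {q1, q2, q3, q4}
read 1: {q0, q1, q2, q3, q4}
Final reachable set {q0, q1, q2, q3, q4} has 5 states.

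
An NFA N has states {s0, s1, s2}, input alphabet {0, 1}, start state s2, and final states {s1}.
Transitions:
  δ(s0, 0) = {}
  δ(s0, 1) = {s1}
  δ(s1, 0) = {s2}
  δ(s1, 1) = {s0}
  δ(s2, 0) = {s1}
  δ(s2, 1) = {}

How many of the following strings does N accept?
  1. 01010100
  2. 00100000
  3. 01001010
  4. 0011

0

01010100: rejected
00100000: rejected
01001010: rejected
0011: rejected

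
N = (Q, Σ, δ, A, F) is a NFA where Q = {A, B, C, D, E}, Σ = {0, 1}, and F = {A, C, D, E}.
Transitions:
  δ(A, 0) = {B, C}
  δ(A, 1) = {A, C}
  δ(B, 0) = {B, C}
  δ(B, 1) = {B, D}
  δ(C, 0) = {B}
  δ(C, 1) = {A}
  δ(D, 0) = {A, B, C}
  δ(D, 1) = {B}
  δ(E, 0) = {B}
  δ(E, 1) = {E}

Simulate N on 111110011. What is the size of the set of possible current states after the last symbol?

4

Start: {A}
read 1: {A, C}
read 1: {A, C}
read 1: {A, C}
read 1: {A, C}
read 1: {A, C}
read 0: {B, C}
read 0: {B, C}
read 1: {A, B, D}
read 1: {A, B, C, D}
Final reachable set {A, B, C, D} has 4 states.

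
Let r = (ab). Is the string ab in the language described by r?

yes

Split as a·b: a matches a and b matches b.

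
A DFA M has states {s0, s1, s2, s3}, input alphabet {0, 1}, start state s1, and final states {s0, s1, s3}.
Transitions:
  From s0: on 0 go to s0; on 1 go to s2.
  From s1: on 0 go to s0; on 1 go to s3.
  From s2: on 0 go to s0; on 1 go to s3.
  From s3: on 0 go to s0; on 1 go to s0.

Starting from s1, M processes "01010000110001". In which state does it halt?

s2

s1 --0--> s0
s0 --1--> s2
s2 --0--> s0
s0 --1--> s2
s2 --0--> s0
s0 --0--> s0
s0 --0--> s0
s0 --0--> s0
s0 --1--> s2
s2 --1--> s3
s3 --0--> s0
s0 --0--> s0
s0 --0--> s0
s0 --1--> s2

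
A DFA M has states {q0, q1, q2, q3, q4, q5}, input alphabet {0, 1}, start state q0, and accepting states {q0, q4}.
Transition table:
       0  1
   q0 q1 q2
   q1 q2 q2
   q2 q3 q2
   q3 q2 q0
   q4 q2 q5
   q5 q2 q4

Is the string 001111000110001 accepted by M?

accepted

q0 --0--> q1
q1 --0--> q2
q2 --1--> q2
q2 --1--> q2
q2 --1--> q2
q2 --1--> q2
q2 --0--> q3
q3 --0--> q2
q2 --0--> q3
q3 --1--> q0
q0 --1--> q2
q2 --0--> q3
q3 --0--> q2
q2 --0--> q3
q3 --1--> q0
End in state q0, which is an accepting state.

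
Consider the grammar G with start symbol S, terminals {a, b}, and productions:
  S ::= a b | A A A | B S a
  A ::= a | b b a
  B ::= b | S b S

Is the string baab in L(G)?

no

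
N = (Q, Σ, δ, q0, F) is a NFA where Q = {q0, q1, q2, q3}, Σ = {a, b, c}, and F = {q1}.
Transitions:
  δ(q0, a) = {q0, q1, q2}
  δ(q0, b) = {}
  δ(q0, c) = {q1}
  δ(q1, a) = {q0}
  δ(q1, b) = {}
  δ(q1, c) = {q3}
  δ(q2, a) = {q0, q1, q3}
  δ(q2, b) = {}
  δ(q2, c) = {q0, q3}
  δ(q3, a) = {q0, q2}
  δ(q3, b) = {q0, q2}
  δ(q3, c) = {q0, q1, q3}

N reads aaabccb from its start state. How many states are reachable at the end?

2

Start: {q0}
read a: {q0, q1, q2}
read a: {q0, q1, q2, q3}
read a: {q0, q1, q2, q3}
read b: {q0, q2}
read c: {q0, q1, q3}
read c: {q0, q1, q3}
read b: {q0, q2}
Final reachable set {q0, q2} has 2 states.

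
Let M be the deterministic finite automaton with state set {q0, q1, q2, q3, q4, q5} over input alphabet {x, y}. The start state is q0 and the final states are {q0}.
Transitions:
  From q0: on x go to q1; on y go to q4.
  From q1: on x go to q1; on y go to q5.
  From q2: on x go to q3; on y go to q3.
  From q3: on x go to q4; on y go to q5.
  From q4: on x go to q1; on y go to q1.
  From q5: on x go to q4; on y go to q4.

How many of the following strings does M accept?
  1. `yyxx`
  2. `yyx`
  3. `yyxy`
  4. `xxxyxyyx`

`yyxx`: rejected
`yyx`: rejected
`yyxy`: rejected
`xxxyxyyx`: rejected

0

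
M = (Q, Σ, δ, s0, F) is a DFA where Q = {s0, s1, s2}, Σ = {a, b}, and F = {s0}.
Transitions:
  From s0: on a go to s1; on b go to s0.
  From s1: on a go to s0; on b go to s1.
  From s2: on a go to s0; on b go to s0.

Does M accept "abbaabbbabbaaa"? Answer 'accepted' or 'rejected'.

s0 --a--> s1
s1 --b--> s1
s1 --b--> s1
s1 --a--> s0
s0 --a--> s1
s1 --b--> s1
s1 --b--> s1
s1 --b--> s1
s1 --a--> s0
s0 --b--> s0
s0 --b--> s0
s0 --a--> s1
s1 --a--> s0
s0 --a--> s1
End in state s1, which is not an accepting state.

rejected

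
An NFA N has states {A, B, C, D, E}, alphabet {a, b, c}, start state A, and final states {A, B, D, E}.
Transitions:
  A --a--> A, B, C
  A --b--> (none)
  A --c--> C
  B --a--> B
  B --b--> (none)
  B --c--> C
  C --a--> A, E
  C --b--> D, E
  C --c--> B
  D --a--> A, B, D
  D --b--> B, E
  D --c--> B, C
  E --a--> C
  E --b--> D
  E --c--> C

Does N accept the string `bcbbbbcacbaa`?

Start: {A}
read b: {}
The reachable set is empty and stays empty for the remaining 11 symbols.
Reachable ∩ accepting = {} — empty.

rejected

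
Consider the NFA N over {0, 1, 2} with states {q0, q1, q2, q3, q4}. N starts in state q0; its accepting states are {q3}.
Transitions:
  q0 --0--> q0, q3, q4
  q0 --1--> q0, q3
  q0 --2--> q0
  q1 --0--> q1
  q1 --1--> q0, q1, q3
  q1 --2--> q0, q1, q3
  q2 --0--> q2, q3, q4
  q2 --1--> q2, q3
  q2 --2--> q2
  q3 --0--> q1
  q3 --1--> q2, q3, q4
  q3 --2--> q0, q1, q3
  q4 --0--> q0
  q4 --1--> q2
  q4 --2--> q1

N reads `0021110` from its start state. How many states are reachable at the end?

Start: {q0}
read 0: {q0, q3, q4}
read 0: {q0, q1, q3, q4}
read 2: {q0, q1, q3}
read 1: {q0, q1, q2, q3, q4}
read 1: {q0, q1, q2, q3, q4}
read 1: {q0, q1, q2, q3, q4}
read 0: {q0, q1, q2, q3, q4}
Final reachable set {q0, q1, q2, q3, q4} has 5 states.

5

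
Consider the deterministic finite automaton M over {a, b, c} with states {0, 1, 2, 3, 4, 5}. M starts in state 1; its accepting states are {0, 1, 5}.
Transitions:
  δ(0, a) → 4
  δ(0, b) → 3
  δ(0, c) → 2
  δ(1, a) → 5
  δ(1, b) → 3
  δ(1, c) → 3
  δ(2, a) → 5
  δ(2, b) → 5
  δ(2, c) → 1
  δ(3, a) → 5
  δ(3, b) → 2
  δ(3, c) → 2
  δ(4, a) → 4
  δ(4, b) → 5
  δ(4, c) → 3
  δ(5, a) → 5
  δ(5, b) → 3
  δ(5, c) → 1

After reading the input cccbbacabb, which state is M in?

1 --c--> 3
3 --c--> 2
2 --c--> 1
1 --b--> 3
3 --b--> 2
2 --a--> 5
5 --c--> 1
1 --a--> 5
5 --b--> 3
3 --b--> 2

2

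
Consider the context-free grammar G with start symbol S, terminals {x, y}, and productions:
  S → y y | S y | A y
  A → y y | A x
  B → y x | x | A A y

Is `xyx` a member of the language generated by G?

no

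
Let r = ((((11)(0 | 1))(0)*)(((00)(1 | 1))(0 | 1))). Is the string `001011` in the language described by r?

no

No split of 001011 into u·v has (((11)(0|1))(0)*) matching u and (((00)(1|1))(0|1)) matching v.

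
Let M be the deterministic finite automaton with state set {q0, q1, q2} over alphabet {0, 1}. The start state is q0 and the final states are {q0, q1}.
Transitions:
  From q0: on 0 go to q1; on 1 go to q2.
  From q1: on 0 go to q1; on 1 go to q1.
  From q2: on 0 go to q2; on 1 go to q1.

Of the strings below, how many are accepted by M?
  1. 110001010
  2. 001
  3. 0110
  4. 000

110001010: accepted
001: accepted
0110: accepted
000: accepted

4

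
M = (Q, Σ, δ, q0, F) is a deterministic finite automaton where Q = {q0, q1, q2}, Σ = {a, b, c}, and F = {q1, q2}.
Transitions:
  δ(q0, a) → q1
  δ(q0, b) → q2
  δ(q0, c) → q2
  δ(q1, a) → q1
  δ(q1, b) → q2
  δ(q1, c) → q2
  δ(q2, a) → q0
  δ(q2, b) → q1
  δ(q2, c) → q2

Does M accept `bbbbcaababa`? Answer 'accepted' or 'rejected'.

rejected

q0 --b--> q2
q2 --b--> q1
q1 --b--> q2
q2 --b--> q1
q1 --c--> q2
q2 --a--> q0
q0 --a--> q1
q1 --b--> q2
q2 --a--> q0
q0 --b--> q2
q2 --a--> q0
End in state q0, which is not an accepting state.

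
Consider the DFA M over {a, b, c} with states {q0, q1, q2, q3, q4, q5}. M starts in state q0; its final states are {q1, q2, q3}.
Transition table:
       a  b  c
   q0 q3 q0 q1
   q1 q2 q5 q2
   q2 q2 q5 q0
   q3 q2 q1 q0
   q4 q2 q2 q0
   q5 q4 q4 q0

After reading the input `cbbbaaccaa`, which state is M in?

q2

q0 --c--> q1
q1 --b--> q5
q5 --b--> q4
q4 --b--> q2
q2 --a--> q2
q2 --a--> q2
q2 --c--> q0
q0 --c--> q1
q1 --a--> q2
q2 --a--> q2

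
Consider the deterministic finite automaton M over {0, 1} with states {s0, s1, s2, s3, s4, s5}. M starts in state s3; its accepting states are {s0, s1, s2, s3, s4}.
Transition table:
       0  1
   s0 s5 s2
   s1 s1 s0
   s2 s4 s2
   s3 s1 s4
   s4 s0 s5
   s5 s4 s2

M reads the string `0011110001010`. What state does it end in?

s4

s3 --0--> s1
s1 --0--> s1
s1 --1--> s0
s0 --1--> s2
s2 --1--> s2
s2 --1--> s2
s2 --0--> s4
s4 --0--> s0
s0 --0--> s5
s5 --1--> s2
s2 --0--> s4
s4 --1--> s5
s5 --0--> s4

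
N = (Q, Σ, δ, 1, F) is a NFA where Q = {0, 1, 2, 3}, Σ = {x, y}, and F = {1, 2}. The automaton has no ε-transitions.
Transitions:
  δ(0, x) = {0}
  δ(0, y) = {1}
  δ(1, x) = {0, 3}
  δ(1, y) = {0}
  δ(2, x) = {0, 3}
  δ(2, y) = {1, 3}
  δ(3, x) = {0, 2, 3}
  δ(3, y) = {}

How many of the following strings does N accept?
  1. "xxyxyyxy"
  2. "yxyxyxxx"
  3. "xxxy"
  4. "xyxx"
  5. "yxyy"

"xxyxyyxy": accepted
"yxyxyxxx": accepted
"xxxy": accepted
"xyxx": accepted
"yxyy": rejected

4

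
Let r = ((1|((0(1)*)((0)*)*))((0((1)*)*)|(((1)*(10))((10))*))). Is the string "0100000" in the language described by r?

yes

Split as 010000·0: (1|((0(1)*)((0)*)*)) matches 010000 and ((0((1)*)*)|(((1)*(10))((10))*)) matches 0.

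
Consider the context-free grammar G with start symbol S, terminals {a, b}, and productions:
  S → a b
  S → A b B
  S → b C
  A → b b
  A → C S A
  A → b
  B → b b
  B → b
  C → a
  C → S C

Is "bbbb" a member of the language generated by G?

yes

S ⇒ AbB ⇒ bbB ⇒ bbbb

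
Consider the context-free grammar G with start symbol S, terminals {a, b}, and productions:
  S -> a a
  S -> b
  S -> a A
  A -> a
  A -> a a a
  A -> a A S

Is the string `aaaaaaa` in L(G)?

S ⇒ aA ⇒ aaAS ⇒ aaaS ⇒ aaaaA ⇒ aaaaaaa

yes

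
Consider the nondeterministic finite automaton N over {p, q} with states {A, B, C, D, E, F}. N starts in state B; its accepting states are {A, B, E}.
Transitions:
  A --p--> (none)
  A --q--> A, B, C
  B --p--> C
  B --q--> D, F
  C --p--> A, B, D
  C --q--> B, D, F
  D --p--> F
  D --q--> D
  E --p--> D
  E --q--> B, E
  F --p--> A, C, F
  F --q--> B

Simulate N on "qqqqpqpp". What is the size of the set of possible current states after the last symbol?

5

Start: {B}
read q: {D, F}
read q: {B, D}
read q: {D, F}
read q: {B, D}
read p: {C, F}
read q: {B, D, F}
read p: {A, C, F}
read p: {A, B, C, D, F}
Final reachable set {A, B, C, D, F} has 5 states.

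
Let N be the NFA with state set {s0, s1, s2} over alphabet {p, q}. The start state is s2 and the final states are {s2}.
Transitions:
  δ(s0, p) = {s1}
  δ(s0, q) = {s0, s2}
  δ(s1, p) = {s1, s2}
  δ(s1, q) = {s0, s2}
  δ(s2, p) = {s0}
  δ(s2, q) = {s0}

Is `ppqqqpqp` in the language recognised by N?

rejected

Start: {s2}
read p: {s0}
read p: {s1}
read q: {s0, s2}
read q: {s0, s2}
read q: {s0, s2}
read p: {s0, s1}
read q: {s0, s2}
read p: {s0, s1}
Reachable ∩ accepting = {} — empty.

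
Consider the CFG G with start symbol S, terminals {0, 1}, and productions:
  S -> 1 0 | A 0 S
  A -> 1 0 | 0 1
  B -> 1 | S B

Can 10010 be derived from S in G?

yes

S ⇒ A0S ⇒ 100S ⇒ 10010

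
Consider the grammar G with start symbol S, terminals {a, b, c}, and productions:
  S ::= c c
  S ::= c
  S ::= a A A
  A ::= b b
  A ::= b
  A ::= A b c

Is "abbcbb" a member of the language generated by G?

yes

S ⇒ aAA ⇒ aAbcA ⇒ abbcA ⇒ abbcbb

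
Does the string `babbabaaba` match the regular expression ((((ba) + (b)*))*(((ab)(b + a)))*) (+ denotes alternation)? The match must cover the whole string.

yes

Split as b·abbabaaba: (((ba)+(b)*))* matches b and (((ab)(b+a)))* matches abbabaaba.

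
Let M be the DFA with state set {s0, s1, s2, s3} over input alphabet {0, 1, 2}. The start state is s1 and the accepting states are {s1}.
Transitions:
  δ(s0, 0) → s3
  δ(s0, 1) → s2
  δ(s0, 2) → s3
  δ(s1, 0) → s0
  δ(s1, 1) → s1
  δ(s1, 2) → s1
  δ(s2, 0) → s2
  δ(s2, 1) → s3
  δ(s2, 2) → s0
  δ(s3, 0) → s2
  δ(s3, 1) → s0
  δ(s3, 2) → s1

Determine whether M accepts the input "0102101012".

s1 --0--> s0
s0 --1--> s2
s2 --0--> s2
s2 --2--> s0
s0 --1--> s2
s2 --0--> s2
s2 --1--> s3
s3 --0--> s2
s2 --1--> s3
s3 --2--> s1
End in state s1, which is an accepting state.

accepted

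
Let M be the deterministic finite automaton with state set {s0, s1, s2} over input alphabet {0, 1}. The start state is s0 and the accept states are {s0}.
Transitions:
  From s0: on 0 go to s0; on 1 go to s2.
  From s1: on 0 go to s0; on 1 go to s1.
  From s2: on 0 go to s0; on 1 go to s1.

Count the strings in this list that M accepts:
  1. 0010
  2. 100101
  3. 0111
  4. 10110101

1

0010: accepted
100101: rejected
0111: rejected
10110101: rejected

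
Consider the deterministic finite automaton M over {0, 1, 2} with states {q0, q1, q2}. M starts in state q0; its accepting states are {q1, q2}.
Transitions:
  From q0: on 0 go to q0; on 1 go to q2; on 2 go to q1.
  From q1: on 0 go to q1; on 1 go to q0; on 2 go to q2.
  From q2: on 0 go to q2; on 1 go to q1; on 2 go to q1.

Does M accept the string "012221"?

q0 --0--> q0
q0 --1--> q2
q2 --2--> q1
q1 --2--> q2
q2 --2--> q1
q1 --1--> q0
End in state q0, which is not an accepting state.

rejected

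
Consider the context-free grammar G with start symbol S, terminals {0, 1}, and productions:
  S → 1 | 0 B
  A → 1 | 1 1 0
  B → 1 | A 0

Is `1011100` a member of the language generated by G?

no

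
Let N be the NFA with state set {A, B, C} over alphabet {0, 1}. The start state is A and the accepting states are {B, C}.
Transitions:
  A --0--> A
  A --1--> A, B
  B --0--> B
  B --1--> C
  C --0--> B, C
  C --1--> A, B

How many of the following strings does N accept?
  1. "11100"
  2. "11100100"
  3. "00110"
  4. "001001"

4

"11100": accepted
"11100100": accepted
"00110": accepted
"001001": accepted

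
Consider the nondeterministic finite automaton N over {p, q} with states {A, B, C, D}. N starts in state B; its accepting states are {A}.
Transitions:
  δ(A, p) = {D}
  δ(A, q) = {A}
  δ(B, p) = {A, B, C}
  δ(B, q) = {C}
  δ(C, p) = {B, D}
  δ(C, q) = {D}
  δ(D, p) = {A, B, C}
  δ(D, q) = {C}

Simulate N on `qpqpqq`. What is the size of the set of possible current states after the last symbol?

1

Start: {B}
read q: {C}
read p: {B, D}
read q: {C}
read p: {B, D}
read q: {C}
read q: {D}
Final reachable set {D} has 1 state.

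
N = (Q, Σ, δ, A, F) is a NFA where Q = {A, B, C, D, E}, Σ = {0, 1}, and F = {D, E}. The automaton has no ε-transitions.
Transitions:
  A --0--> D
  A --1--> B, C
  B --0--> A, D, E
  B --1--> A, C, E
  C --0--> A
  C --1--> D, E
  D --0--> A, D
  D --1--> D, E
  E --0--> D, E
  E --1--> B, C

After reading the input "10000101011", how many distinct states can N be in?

Start: {A}
read 1: {B, C}
read 0: {A, D, E}
read 0: {A, D, E}
read 0: {A, D, E}
read 0: {A, D, E}
read 1: {B, C, D, E}
read 0: {A, D, E}
read 1: {B, C, D, E}
read 0: {A, D, E}
read 1: {B, C, D, E}
read 1: {A, B, C, D, E}
Final reachable set {A, B, C, D, E} has 5 states.

5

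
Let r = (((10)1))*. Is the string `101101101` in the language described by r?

Split into 3 pieces 101 · 101 · 101; each matches ((10)1).

yes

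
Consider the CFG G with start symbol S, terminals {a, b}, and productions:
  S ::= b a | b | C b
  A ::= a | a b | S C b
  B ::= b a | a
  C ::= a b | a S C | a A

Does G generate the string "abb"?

yes

S ⇒ Cb ⇒ abb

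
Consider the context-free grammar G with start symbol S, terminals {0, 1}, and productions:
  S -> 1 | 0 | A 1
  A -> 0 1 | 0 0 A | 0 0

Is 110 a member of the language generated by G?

no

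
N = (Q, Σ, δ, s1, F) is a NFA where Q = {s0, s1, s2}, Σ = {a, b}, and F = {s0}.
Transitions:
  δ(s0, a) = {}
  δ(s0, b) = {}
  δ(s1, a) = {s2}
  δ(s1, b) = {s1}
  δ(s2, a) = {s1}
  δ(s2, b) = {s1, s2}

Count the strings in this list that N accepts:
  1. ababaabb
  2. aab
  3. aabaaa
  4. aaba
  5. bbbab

ababaabb: rejected
aab: rejected
aabaaa: rejected
aaba: rejected
bbbab: rejected

0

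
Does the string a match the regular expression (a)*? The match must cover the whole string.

Split into 1 piece a; each matches a.

yes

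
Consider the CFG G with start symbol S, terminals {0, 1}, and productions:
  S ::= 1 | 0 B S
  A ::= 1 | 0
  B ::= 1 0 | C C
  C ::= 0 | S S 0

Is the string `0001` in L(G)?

S ⇒ 0BS ⇒ 0CCS ⇒ 00CS ⇒ 000S ⇒ 0001

yes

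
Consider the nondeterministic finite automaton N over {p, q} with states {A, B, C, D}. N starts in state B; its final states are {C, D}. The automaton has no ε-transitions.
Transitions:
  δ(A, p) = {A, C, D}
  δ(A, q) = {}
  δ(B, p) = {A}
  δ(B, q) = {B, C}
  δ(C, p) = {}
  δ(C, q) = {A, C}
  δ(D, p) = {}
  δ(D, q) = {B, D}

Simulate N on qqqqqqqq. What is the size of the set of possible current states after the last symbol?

Start: {B}
read q: {B, C}
read q: {A, B, C}
read q: {A, B, C}
read q: {A, B, C}
read q: {A, B, C}
read q: {A, B, C}
read q: {A, B, C}
read q: {A, B, C}
Final reachable set {A, B, C} has 3 states.

3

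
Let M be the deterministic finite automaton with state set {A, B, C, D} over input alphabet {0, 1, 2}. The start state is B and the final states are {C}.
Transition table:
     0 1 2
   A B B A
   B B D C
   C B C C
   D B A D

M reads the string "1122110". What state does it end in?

B

B --1--> D
D --1--> A
A --2--> A
A --2--> A
A --1--> B
B --1--> D
D --0--> B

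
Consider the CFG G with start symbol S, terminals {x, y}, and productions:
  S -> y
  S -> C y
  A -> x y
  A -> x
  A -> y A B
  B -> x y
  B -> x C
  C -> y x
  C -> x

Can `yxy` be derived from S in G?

yes

S ⇒ Cy ⇒ yxy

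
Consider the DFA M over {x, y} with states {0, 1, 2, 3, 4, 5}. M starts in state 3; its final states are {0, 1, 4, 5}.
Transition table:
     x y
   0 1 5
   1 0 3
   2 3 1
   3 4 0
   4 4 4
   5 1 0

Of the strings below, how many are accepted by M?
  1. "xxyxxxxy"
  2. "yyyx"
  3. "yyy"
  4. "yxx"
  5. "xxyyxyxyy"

5

"xxyxxxxy": accepted
"yyyx": accepted
"yyy": accepted
"yxx": accepted
"xxyyxyxyy": accepted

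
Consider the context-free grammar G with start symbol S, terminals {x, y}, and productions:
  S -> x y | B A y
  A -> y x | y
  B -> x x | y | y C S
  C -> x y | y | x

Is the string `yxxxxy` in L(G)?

no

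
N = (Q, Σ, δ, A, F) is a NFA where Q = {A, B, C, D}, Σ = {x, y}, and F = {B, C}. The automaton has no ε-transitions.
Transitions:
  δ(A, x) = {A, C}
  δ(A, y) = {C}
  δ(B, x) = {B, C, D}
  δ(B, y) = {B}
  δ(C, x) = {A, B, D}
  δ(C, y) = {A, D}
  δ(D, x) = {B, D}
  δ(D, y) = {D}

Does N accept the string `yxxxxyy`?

accepted

Start: {A}
read y: {C}
read x: {A, B, D}
read x: {A, B, C, D}
read x: {A, B, C, D}
read x: {A, B, C, D}
read y: {A, B, C, D}
read y: {A, B, C, D}
Reachable ∩ accepting = {B, C} — nonempty.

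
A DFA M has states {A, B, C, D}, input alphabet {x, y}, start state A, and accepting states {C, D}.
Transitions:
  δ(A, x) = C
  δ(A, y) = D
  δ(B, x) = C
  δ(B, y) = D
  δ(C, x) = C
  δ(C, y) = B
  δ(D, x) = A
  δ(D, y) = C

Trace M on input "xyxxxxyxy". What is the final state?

B

A --x--> C
C --y--> B
B --x--> C
C --x--> C
C --x--> C
C --x--> C
C --y--> B
B --x--> C
C --y--> B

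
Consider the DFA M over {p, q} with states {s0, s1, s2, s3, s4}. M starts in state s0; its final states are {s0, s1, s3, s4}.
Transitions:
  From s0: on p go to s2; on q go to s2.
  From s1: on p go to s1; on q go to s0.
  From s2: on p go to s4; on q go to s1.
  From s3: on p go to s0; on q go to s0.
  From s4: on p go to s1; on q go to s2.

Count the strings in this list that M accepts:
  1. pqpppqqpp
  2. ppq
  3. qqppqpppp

2

pqpppqqpp: accepted
ppq: rejected
qqppqpppp: accepted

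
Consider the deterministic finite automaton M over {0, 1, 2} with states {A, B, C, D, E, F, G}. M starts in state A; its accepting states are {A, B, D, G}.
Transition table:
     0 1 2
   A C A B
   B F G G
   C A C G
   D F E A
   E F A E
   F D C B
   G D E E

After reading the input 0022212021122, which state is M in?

E

A --0--> C
C --0--> A
A --2--> B
B --2--> G
G --2--> E
E --1--> A
A --2--> B
B --0--> F
F --2--> B
B --1--> G
G --1--> E
E --2--> E
E --2--> E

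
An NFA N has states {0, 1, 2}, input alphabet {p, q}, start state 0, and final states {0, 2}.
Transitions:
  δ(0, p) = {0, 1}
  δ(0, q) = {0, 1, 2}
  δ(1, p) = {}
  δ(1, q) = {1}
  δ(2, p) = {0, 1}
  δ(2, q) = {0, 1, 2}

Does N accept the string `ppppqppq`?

accepted

Start: {0}
read p: {0, 1}
read p: {0, 1}
read p: {0, 1}
read p: {0, 1}
read q: {0, 1, 2}
read p: {0, 1}
read p: {0, 1}
read q: {0, 1, 2}
Reachable ∩ accepting = {0, 2} — nonempty.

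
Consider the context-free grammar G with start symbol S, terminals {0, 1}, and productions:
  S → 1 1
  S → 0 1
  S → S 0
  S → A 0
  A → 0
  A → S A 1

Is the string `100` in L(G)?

no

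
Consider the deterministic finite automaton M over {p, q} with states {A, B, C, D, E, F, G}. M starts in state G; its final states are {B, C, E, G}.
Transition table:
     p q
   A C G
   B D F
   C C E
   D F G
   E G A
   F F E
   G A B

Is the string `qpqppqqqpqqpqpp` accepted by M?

accepted

G --q--> B
B --p--> D
D --q--> G
G --p--> A
A --p--> C
C --q--> E
E --q--> A
A --q--> G
G --p--> A
A --q--> G
G --q--> B
B --p--> D
D --q--> G
G --p--> A
A --p--> C
End in state C, which is an accepting state.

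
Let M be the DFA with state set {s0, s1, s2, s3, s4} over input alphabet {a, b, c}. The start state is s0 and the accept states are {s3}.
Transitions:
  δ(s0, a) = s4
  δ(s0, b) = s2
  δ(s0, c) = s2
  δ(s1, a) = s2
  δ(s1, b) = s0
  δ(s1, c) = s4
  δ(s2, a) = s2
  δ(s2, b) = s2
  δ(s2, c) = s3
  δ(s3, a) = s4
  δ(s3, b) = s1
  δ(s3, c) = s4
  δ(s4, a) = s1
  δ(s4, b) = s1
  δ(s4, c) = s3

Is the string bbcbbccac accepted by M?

s0 --b--> s2
s2 --b--> s2
s2 --c--> s3
s3 --b--> s1
s1 --b--> s0
s0 --c--> s2
s2 --c--> s3
s3 --a--> s4
s4 --c--> s3
End in state s3, which is an accepting state.

accepted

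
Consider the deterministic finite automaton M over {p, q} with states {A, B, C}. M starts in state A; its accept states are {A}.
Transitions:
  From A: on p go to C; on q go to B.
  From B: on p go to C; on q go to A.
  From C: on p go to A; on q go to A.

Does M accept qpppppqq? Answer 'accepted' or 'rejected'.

rejected

A --q--> B
B --p--> C
C --p--> A
A --p--> C
C --p--> A
A --p--> C
C --q--> A
A --q--> B
End in state B, which is not an accepting state.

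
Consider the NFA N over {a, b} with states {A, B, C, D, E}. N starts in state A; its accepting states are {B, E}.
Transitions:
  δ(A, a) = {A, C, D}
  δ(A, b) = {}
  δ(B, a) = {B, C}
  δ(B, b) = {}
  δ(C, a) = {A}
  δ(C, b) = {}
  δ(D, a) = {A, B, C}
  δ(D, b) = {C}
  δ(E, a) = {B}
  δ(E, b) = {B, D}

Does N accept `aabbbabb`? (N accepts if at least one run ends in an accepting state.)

rejected

Start: {A}
read a: {A, C, D}
read a: {A, B, C, D}
read b: {C}
read b: {}
The reachable set is empty and stays empty for the remaining 4 symbols.
Reachable ∩ accepting = {} — empty.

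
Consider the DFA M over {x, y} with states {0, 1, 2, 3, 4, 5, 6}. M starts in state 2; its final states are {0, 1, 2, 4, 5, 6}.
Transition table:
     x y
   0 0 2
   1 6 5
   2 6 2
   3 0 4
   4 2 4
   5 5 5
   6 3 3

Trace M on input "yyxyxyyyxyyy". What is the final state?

4

2 --y--> 2
2 --y--> 2
2 --x--> 6
6 --y--> 3
3 --x--> 0
0 --y--> 2
2 --y--> 2
2 --y--> 2
2 --x--> 6
6 --y--> 3
3 --y--> 4
4 --y--> 4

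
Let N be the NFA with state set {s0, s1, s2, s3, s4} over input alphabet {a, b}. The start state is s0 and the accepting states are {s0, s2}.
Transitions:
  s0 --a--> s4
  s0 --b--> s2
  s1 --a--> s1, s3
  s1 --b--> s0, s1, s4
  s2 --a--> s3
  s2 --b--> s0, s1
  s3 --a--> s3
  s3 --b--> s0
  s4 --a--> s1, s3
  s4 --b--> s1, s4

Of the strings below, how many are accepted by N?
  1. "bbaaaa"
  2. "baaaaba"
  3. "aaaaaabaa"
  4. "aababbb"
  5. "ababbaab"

"bbaaaa": rejected
"baaaaba": rejected
"aaaaaabaa": rejected
"aababbb": accepted
"ababbaab": accepted

2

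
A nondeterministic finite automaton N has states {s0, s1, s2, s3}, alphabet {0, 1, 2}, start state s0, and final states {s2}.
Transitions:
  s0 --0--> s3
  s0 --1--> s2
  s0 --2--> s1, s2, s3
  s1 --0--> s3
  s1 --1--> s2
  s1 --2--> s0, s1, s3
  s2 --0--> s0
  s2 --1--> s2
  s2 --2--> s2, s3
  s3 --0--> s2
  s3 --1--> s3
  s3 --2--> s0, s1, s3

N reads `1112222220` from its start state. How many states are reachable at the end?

Start: {s0}
read 1: {s2}
read 1: {s2}
read 1: {s2}
read 2: {s2, s3}
read 2: {s0, s1, s2, s3}
read 2: {s0, s1, s2, s3}
read 2: {s0, s1, s2, s3}
read 2: {s0, s1, s2, s3}
read 2: {s0, s1, s2, s3}
read 0: {s0, s2, s3}
Final reachable set {s0, s2, s3} has 3 states.

3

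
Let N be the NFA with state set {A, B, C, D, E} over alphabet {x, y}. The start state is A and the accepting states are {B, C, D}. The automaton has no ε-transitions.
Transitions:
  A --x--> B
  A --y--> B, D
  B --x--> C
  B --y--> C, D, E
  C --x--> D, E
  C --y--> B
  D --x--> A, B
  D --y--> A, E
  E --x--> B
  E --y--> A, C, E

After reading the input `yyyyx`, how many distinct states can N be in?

5

Start: {A}
read y: {B, D}
read y: {A, C, D, E}
read y: {A, B, C, D, E}
read y: {A, B, C, D, E}
read x: {A, B, C, D, E}
Final reachable set {A, B, C, D, E} has 5 states.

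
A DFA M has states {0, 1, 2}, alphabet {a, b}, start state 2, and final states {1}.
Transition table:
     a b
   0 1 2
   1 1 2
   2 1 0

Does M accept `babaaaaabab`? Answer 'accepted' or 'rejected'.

rejected

2 --b--> 0
0 --a--> 1
1 --b--> 2
2 --a--> 1
1 --a--> 1
1 --a--> 1
1 --a--> 1
1 --a--> 1
1 --b--> 2
2 --a--> 1
1 --b--> 2
End in state 2, which is not an accepting state.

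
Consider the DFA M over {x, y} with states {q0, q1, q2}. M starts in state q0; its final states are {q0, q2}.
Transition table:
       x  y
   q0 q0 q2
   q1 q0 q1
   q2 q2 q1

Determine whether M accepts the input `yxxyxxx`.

accepted

q0 --y--> q2
q2 --x--> q2
q2 --x--> q2
q2 --y--> q1
q1 --x--> q0
q0 --x--> q0
q0 --x--> q0
End in state q0, which is an accepting state.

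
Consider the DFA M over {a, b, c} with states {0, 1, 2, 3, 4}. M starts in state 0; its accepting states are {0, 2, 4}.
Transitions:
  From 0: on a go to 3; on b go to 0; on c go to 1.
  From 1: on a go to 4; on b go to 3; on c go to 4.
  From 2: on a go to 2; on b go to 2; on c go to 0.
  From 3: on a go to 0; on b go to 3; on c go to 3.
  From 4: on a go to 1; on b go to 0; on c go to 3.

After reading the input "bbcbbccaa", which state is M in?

3

0 --b--> 0
0 --b--> 0
0 --c--> 1
1 --b--> 3
3 --b--> 3
3 --c--> 3
3 --c--> 3
3 --a--> 0
0 --a--> 3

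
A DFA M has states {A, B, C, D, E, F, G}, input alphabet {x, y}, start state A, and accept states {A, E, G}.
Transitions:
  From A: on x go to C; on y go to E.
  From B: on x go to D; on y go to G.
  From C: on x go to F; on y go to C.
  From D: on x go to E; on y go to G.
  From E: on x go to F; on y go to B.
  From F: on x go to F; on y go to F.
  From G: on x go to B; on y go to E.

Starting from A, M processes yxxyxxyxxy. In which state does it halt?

A --y--> E
E --x--> F
F --x--> F
F --y--> F
F --x--> F
F --x--> F
F --y--> F
F --x--> F
F --x--> F
F --y--> F

F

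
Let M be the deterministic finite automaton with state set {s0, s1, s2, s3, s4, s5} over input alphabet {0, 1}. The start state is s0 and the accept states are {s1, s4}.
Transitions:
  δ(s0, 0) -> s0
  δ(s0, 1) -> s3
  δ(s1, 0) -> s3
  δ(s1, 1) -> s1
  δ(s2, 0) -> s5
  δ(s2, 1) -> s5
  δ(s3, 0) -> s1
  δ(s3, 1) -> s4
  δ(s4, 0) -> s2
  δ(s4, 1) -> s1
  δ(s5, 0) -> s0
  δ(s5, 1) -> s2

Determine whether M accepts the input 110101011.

accepted

s0 --1--> s3
s3 --1--> s4
s4 --0--> s2
s2 --1--> s5
s5 --0--> s0
s0 --1--> s3
s3 --0--> s1
s1 --1--> s1
s1 --1--> s1
End in state s1, which is an accepting state.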